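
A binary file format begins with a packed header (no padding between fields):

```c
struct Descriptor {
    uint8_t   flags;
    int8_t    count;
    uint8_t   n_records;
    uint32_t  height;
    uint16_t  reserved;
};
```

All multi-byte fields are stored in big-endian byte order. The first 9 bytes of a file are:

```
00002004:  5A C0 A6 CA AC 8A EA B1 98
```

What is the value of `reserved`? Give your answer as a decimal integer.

`reserved` follows `flags` (1 B), `count` (1 B), `n_records` (1 B), `height` (4 B), so it starts at offset 1 + 1 + 1 + 4 = 7 and occupies 2 bytes.
Bytes at offsets 7..8: B1 98.
Big-endian stores the most-significant byte at the lowest address.
The bytes are already most-significant first: 0xB198.
0xB198 = 45464.

45464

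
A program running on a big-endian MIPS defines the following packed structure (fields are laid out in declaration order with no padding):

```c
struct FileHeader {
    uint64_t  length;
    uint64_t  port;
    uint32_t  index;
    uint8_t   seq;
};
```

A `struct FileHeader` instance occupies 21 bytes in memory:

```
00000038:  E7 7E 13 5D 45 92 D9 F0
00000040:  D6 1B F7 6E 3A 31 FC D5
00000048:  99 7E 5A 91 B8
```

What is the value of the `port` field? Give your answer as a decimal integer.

15428197001282583765

`port` follows `length` (8 bytes), so it starts at byte offset 8 and occupies 8 bytes.
Bytes at offsets 8..15: D6 1B F7 6E 3A 31 FC D5.
Big-endian stores the most-significant byte at the lowest address.
The bytes are already most-significant first: 0xD61BF76E3A31FCD5.
0xD61BF76E3A31FCD5 = 15428197001282583765.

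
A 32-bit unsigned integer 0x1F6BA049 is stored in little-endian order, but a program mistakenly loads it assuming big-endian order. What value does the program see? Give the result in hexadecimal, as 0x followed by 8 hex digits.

0x49A06B1F

Stored little-endian, the bytes at ascending addresses are 49 A0 6B 1F.
Read back as big-endian, the last byte is least significant, giving 0x49A06B1F.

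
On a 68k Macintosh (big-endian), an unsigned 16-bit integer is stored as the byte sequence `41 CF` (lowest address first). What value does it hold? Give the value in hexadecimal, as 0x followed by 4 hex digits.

Big-endian stores the most-significant byte at the lowest address.
The bytes are already most-significant first: 0x41CF.

0x41CF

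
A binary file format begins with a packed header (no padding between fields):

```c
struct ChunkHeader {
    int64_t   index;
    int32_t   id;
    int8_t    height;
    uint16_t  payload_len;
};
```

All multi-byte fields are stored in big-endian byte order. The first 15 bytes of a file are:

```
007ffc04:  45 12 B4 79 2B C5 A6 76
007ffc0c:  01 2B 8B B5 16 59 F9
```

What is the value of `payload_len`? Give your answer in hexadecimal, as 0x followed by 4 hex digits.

`payload_len` follows `index` (8 B), `id` (4 B), `height` (1 B), so it starts at offset 8 + 4 + 1 = 13 and occupies 2 bytes.
Bytes at offsets 13..14: 59 F9.
Big-endian stores the most-significant byte at the lowest address.
The bytes are already most-significant first: 0x59F9.

0x59F9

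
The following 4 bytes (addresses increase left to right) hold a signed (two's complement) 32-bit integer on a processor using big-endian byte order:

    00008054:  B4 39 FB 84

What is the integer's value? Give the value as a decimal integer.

Big-endian: lowest address holds the most-significant byte.
The bytes are already most-significant first: 0xB439FB84.
Top bit is set, so as a signed 32-bit value this is 0xB439FB84 − 2^32 = -1271268476.

-1271268476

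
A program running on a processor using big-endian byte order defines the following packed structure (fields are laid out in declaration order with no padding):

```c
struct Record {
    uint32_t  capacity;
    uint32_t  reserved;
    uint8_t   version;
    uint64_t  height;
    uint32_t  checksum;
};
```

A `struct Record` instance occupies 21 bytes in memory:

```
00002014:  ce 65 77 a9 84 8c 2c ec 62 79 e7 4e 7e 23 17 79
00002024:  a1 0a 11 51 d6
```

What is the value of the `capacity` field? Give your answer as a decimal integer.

3462756265

`capacity` is the first field, at byte offset 0, occupying 4 bytes.
Bytes at offsets 0..3: CE 65 77 A9.
Big-endian stores the most-significant byte at the lowest address.
The bytes are already most-significant first: 0xCE6577A9.
0xCE6577A9 = 3462756265.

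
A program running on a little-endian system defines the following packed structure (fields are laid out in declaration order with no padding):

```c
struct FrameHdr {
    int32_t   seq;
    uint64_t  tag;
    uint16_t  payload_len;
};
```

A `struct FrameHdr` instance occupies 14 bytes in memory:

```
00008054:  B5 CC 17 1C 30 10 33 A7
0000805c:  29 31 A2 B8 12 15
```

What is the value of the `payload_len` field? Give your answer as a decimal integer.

5394

`payload_len` follows `seq` (4 B), `tag` (8 B), so it starts at offset 4 + 8 = 12 and occupies 2 bytes.
Bytes at offsets 12..13: 12 15.
Little-endian: lowest address holds the least-significant byte.
Reassemble most-significant byte first: 15 12 → 0x1512.
0x1512 = 5394.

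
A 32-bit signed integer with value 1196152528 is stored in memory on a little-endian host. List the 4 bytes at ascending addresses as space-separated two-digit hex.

1196152528 in hexadecimal, padded to 32 bits, is 0x474BD6D0.
Split into bytes (most-significant first): 47 4B D6 D0.
Little-endian stores the least-significant byte at the lowest address.
So at ascending addresses the bytes are D0 D6 4B 47.

D0 D6 4B 47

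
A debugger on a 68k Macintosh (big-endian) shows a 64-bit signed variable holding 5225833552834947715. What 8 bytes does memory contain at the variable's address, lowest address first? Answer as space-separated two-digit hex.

48 85 E3 ED BC 0B 6A 83

5225833552834947715 in hexadecimal, padded to 64 bits, is 0x4885E3EDBC0B6A83.
Split into bytes (most-significant first): 48 85 E3 ED BC 0B 6A 83.
Big-endian stores the most-significant byte at the lowest address.
So the memory order matches the most-significant-first order: 48 85 E3 ED BC 0B 6A 83.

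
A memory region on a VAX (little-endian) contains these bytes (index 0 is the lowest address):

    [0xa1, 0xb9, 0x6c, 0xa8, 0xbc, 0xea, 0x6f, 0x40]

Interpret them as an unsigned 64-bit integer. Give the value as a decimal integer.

4643187836842719649

In little-endian order the low byte comes first in memory.
Reassemble most-significant byte first: 40 6F EA BC A8 6C B9 A1 → 0x406FEABCA86CB9A1.
0x406FEABCA86CB9A1 = 4643187836842719649.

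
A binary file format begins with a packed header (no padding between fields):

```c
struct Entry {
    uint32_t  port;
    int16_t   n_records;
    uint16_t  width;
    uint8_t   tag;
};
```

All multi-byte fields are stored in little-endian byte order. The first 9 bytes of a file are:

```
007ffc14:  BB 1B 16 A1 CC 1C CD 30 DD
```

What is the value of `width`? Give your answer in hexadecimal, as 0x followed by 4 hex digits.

`width` follows `port` (4 B), `n_records` (2 B), so it starts at offset 4 + 2 = 6 and occupies 2 bytes.
Bytes at offsets 6..7: CD 30.
In little-endian order the low byte comes first in memory.
Reassemble most-significant byte first: 30 CD → 0x30CD.

0x30CD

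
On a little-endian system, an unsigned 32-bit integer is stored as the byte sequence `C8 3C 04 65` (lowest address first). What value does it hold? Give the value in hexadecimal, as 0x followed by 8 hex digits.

0x65043CC8

In little-endian order the low byte comes first in memory.
Reassemble most-significant byte first: 65 04 3C C8 → 0x65043CC8.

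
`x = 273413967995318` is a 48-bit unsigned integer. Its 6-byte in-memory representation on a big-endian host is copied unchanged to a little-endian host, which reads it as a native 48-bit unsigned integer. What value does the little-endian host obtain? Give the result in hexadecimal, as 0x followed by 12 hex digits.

273413967995318 in 48-bit hexadecimal is 0xF8AB267061B6.
Stored big-endian, the bytes at ascending addresses are F8 AB 26 70 61 B6.
Read back as little-endian, the first byte is least significant, giving 0xB6617026ABF8.

0xB6617026ABF8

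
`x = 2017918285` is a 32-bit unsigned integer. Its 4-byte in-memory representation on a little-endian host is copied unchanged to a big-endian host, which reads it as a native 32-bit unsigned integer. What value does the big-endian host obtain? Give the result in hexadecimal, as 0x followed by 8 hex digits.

2017918285 in 32-bit hexadecimal is 0x7846FD4D.
Stored little-endian, the bytes at ascending addresses are 4D FD 46 78.
Read back as big-endian, the last byte is least significant, giving 0x4DFD4678.

0x4DFD4678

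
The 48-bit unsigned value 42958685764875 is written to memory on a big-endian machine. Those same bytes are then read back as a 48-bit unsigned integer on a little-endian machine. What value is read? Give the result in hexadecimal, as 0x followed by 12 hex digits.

42958685764875 in 48-bit hexadecimal is 0x271219347D0B.
Stored big-endian, the bytes at ascending addresses are 27 12 19 34 7D 0B.
Read back as little-endian, the first byte is least significant, giving 0x0B7D34191227.

0x0B7D34191227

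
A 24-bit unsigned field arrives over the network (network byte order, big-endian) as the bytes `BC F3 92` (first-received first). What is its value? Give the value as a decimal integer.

Big-endian stores the most-significant byte at the lowest address.
The bytes are already most-significant first: 0xBCF392.
0xBCF392 = 12383122.

12383122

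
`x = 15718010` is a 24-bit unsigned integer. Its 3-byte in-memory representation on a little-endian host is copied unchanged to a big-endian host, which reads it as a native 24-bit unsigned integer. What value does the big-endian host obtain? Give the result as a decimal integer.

15718010 in 24-bit hexadecimal is 0xEFD67A.
Stored little-endian, the bytes at ascending addresses are 7A D6 EF.
Read back as big-endian, the last byte is least significant, giving 0x7AD6EF.
0x7AD6EF = 8050415.

8050415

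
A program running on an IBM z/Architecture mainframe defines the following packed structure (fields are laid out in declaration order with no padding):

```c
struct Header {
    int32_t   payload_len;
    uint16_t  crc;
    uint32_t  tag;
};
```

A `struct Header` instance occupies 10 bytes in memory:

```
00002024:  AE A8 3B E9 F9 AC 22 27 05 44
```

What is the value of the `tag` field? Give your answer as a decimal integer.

`tag` follows `payload_len` (4 B), `crc` (2 B), so it starts at offset 4 + 2 = 6 and occupies 4 bytes.
Bytes at offsets 6..9: 22 27 05 44.
Big-endian: lowest address holds the most-significant byte.
The bytes are already most-significant first: 0x22270544.
0x22270544 = 572982596.

572982596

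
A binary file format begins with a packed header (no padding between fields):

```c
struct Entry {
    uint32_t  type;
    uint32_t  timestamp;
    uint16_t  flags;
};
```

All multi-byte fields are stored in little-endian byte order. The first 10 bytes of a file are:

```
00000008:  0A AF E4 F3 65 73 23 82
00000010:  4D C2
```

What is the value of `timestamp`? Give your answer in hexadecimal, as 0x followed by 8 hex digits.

`timestamp` follows `type` (4 bytes), so it starts at byte offset 4 and occupies 4 bytes.
Bytes at offsets 4..7: 65 73 23 82.
Little-endian stores the least-significant byte at the lowest address.
Reassemble most-significant byte first: 82 23 73 65 → 0x82237365.

0x82237365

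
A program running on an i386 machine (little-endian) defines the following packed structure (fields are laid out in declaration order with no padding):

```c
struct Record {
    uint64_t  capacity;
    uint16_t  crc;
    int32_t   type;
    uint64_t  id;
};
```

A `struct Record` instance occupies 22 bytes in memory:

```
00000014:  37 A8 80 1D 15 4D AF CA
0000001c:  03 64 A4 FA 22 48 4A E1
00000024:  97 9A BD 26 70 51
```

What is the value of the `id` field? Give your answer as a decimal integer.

`id` follows `capacity` (8 B), `crc` (2 B), `type` (4 B), so it starts at offset 8 + 2 + 4 = 14 and occupies 8 bytes.
Bytes at offsets 14..21: 4A E1 97 9A BD 26 70 51.
Little-endian: lowest address holds the least-significant byte.
Reassemble most-significant byte first: 51 70 26 BD 9A 97 E1 4A → 0x517026BD9A97E14A.
0x517026BD9A97E14A = 5868232910248075594.

5868232910248075594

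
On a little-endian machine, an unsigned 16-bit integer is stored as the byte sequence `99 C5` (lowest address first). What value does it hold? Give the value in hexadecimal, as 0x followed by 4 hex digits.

In little-endian order the low byte comes first in memory.
Reassemble most-significant byte first: C5 99 → 0xC599.

0xC599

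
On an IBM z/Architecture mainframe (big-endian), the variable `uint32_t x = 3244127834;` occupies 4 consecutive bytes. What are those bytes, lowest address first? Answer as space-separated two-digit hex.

C1 5D 76 5A

3244127834 in hexadecimal, padded to 32 bits, is 0xC15D765A.
Split into bytes (most-significant first): C1 5D 76 5A.
In big-endian order the high byte comes first in memory.
So the memory order matches the most-significant-first order: C1 5D 76 5A.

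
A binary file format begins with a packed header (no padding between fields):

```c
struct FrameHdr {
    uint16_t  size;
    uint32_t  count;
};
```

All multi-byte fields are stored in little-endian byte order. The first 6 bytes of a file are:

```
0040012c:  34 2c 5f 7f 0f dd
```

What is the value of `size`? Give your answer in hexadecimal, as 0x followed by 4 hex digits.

0x2C34

`size` is the first field, at byte offset 0, occupying 2 bytes.
Bytes at offsets 0..1: 34 2C.
Little-endian: lowest address holds the least-significant byte.
Reassemble most-significant byte first: 2C 34 → 0x2C34.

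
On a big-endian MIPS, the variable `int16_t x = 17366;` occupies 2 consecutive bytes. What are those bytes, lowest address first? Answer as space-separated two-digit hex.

43 D6

17366 in hexadecimal, padded to 16 bits, is 0x43D6.
Split into bytes (most-significant first): 43 D6.
Big-endian: lowest address holds the most-significant byte.
So the memory order matches the most-significant-first order: 43 D6.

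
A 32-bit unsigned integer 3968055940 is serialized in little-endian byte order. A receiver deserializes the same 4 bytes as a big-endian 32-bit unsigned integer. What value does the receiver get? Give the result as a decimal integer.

3968055940 in 32-bit hexadecimal is 0xEC83BA84.
Stored little-endian, the bytes at ascending addresses are 84 BA 83 EC.
Read back as big-endian, the last byte is least significant, giving 0x84BA83EC.
0x84BA83EC = 2226815980.

2226815980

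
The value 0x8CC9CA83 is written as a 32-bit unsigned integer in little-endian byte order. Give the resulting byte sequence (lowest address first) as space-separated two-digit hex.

Split into bytes (most-significant first): 8C C9 CA 83.
Little-endian stores the least-significant byte at the lowest address.
So at ascending addresses the bytes are 83 CA C9 8C.

83 CA C9 8C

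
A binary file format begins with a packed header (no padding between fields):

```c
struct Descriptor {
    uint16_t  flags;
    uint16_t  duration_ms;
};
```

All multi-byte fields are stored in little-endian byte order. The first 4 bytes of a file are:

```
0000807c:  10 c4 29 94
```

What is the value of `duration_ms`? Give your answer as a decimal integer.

37929

`duration_ms` follows `flags` (2 bytes), so it starts at byte offset 2 and occupies 2 bytes.
Bytes at offsets 2..3: 29 94.
In little-endian order the low byte comes first in memory.
Reassemble most-significant byte first: 94 29 → 0x9429.
0x9429 = 37929.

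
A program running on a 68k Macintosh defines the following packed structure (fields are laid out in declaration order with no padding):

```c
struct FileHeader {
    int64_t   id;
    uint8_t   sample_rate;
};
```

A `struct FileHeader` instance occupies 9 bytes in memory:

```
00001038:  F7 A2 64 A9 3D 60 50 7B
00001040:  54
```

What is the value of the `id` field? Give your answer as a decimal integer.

-602808722072252293

`id` is the first field, at byte offset 0, occupying 8 bytes.
Bytes at offsets 0..7: F7 A2 64 A9 3D 60 50 7B.
In big-endian order the high byte comes first in memory.
The bytes are already most-significant first: 0xF7A264A93D60507B.
Top bit is set, so as a signed 64-bit value this is 0xF7A264A93D60507B − 2^64 = -602808722072252293.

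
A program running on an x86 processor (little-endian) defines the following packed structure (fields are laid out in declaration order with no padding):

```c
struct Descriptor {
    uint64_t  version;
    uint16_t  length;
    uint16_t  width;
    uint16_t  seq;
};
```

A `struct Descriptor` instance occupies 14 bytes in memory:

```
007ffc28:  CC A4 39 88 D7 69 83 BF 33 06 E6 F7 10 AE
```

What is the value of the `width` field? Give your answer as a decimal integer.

`width` follows `version` (8 B), `length` (2 B), so it starts at offset 8 + 2 = 10 and occupies 2 bytes.
Bytes at offsets 10..11: E6 F7.
In little-endian order the low byte comes first in memory.
Reassemble most-significant byte first: F7 E6 → 0xF7E6.
0xF7E6 = 63462.

63462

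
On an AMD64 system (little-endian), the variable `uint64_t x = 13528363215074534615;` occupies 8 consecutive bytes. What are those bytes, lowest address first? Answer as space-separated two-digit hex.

D7 A4 FA F2 AA 66 BE BB

13528363215074534615 in hexadecimal, padded to 64 bits, is 0xBBBE66AAF2FAA4D7.
Split into bytes (most-significant first): BB BE 66 AA F2 FA A4 D7.
Little-endian: lowest address holds the least-significant byte.
So at ascending addresses the bytes are D7 A4 FA F2 AA 66 BE BB.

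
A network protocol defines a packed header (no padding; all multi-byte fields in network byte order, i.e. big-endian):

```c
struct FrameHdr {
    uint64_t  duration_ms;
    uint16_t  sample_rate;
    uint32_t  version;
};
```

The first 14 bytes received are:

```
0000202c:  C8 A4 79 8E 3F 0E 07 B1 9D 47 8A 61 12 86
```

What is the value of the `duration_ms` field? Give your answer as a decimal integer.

14457814355616335793

`duration_ms` is the first field, at byte offset 0, occupying 8 bytes.
Bytes at offsets 0..7: C8 A4 79 8E 3F 0E 07 B1.
In big-endian order the high byte comes first in memory.
The bytes are already most-significant first: 0xC8A4798E3F0E07B1.
0xC8A4798E3F0E07B1 = 14457814355616335793.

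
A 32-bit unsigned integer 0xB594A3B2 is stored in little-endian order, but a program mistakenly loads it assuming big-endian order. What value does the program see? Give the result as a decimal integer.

2997064885

Stored little-endian, the bytes at ascending addresses are B2 A3 94 B5.
Read back as big-endian, the last byte is least significant, giving 0xB2A394B5.
0xB2A394B5 = 2997064885.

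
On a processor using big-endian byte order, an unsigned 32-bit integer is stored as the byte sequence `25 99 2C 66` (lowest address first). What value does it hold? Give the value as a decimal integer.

Big-endian: lowest address holds the most-significant byte.
The bytes are already most-significant first: 0x25992C66.
0x25992C66 = 630795366.

630795366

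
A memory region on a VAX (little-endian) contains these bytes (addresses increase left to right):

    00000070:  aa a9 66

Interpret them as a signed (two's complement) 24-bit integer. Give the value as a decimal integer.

6728106

In little-endian order the low byte comes first in memory.
Reassemble most-significant byte first: 66 A9 AA → 0x66A9AA.
0x66A9AA = 6728106.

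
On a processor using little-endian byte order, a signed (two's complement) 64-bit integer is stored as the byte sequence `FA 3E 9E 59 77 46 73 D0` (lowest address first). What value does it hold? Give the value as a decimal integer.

-3426317413080219910

In little-endian order the low byte comes first in memory.
Reassemble most-significant byte first: D0 73 46 77 59 9E 3E FA → 0xD0734677599E3EFA.
Top bit is set, so as a signed 64-bit value this is 0xD0734677599E3EFA − 2^64 = -3426317413080219910.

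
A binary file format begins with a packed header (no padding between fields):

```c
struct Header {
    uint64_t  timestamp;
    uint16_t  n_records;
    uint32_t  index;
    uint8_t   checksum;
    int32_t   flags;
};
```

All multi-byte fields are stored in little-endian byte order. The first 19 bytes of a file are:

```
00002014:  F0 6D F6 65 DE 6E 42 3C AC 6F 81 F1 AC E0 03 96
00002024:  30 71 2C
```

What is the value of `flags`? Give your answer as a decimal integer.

745615510

`flags` follows `timestamp` (8 B), `n_records` (2 B), `index` (4 B), `checksum` (1 B), so it starts at offset 8 + 2 + 4 + 1 = 15 and occupies 4 bytes.
Bytes at offsets 15..18: 96 30 71 2C.
Little-endian: lowest address holds the least-significant byte.
Reassemble most-significant byte first: 2C 71 30 96 → 0x2C713096.
0x2C713096 = 745615510.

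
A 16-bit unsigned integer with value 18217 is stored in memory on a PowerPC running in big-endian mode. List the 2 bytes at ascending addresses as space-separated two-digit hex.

47 29

18217 in hexadecimal, padded to 16 bits, is 0x4729.
Split into bytes (most-significant first): 47 29.
Big-endian: lowest address holds the most-significant byte.
So the memory order matches the most-significant-first order: 47 29.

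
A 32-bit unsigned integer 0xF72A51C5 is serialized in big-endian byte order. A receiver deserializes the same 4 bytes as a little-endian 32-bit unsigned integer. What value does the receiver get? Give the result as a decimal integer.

Stored big-endian, the bytes at ascending addresses are F7 2A 51 C5.
Read back as little-endian, the first byte is least significant, giving 0xC5512AF7.
0xC5512AF7 = 3310430967.

3310430967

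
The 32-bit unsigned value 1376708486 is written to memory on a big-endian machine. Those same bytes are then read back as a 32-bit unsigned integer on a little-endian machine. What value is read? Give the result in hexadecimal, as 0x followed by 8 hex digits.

0x86E70E52

1376708486 in 32-bit hexadecimal is 0x520EE786.
Stored big-endian, the bytes at ascending addresses are 52 0E E7 86.
Read back as little-endian, the first byte is least significant, giving 0x86E70E52.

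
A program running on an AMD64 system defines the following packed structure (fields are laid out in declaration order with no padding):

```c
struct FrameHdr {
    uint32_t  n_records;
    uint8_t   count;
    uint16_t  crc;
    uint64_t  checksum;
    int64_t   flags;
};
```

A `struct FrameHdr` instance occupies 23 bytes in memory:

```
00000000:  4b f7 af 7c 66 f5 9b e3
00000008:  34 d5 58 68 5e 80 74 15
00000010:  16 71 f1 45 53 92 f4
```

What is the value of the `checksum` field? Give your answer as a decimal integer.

8394813507678581987

`checksum` follows `n_records` (4 B), `count` (1 B), `crc` (2 B), so it starts at offset 4 + 1 + 2 = 7 and occupies 8 bytes.
Bytes at offsets 7..14: E3 34 D5 58 68 5E 80 74.
Little-endian: lowest address holds the least-significant byte.
Reassemble most-significant byte first: 74 80 5E 68 58 D5 34 E3 → 0x74805E6858D534E3.
0x74805E6858D534E3 = 8394813507678581987.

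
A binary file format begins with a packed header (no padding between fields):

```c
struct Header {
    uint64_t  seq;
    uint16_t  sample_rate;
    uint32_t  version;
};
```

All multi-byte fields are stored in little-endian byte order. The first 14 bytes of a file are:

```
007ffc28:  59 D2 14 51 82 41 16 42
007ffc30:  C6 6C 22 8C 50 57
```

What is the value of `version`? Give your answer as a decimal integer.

1464896546

`version` follows `seq` (8 B), `sample_rate` (2 B), so it starts at offset 8 + 2 = 10 and occupies 4 bytes.
Bytes at offsets 10..13: 22 8C 50 57.
Little-endian: lowest address holds the least-significant byte.
Reassemble most-significant byte first: 57 50 8C 22 → 0x57508C22.
0x57508C22 = 1464896546.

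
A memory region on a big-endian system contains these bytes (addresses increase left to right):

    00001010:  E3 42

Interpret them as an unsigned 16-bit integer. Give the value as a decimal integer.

Big-endian: lowest address holds the most-significant byte.
The bytes are already most-significant first: 0xE342.
0xE342 = 58178.

58178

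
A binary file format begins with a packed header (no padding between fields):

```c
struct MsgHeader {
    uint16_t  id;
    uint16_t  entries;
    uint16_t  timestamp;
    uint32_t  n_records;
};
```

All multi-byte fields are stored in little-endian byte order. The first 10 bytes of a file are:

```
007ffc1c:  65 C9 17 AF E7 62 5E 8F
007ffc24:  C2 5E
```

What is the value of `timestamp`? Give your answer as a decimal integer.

25319

`timestamp` follows `id` (2 B), `entries` (2 B), so it starts at offset 2 + 2 = 4 and occupies 2 bytes.
Bytes at offsets 4..5: E7 62.
Little-endian: lowest address holds the least-significant byte.
Reassemble most-significant byte first: 62 E7 → 0x62E7.
0x62E7 = 25319.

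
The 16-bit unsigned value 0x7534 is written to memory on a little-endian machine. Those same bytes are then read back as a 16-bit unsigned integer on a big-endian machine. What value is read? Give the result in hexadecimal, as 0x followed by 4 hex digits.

0x3475

Stored little-endian, the bytes at ascending addresses are 34 75.
Read back as big-endian, the last byte is least significant, giving 0x3475.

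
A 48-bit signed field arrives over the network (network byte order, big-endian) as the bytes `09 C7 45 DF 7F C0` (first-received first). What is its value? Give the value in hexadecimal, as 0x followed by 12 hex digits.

0x09C745DF7FC0

In big-endian order the high byte comes first in memory.
The bytes are already most-significant first: 0x09C745DF7FC0.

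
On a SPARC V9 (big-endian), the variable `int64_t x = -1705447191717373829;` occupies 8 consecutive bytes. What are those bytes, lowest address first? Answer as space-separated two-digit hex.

E8 55 08 D0 A2 7F 98 7B

Two's complement of -1705447191717373829 in 64 bits: 1705447191717373829 = 0x17AAF72F5D806785; invert → 0xE85508D0A27F987A; add 1 → 0xE85508D0A27F987B.
Split into bytes (most-significant first): E8 55 08 D0 A2 7F 98 7B.
Big-endian stores the most-significant byte at the lowest address.
So the memory order matches the most-significant-first order: E8 55 08 D0 A2 7F 98 7B.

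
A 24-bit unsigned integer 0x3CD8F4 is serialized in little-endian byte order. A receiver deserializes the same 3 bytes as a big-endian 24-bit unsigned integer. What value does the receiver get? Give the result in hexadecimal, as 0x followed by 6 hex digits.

Stored little-endian, the bytes at ascending addresses are F4 D8 3C.
Read back as big-endian, the last byte is least significant, giving 0xF4D83C.

0xF4D83C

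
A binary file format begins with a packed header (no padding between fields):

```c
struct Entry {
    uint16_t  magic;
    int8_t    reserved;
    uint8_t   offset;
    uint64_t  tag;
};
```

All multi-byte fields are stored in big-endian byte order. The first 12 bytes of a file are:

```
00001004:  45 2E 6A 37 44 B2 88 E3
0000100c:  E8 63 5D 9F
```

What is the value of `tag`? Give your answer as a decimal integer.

4950169452871376287

`tag` follows `magic` (2 B), `reserved` (1 B), `offset` (1 B), so it starts at offset 2 + 1 + 1 = 4 and occupies 8 bytes.
Bytes at offsets 4..11: 44 B2 88 E3 E8 63 5D 9F.
Big-endian stores the most-significant byte at the lowest address.
The bytes are already most-significant first: 0x44B288E3E8635D9F.
0x44B288E3E8635D9F = 4950169452871376287.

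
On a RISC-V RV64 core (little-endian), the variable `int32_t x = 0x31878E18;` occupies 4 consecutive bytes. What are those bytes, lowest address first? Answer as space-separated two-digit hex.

18 8E 87 31

Split into bytes (most-significant first): 31 87 8E 18.
Little-endian: lowest address holds the least-significant byte.
So at ascending addresses the bytes are 18 8E 87 31.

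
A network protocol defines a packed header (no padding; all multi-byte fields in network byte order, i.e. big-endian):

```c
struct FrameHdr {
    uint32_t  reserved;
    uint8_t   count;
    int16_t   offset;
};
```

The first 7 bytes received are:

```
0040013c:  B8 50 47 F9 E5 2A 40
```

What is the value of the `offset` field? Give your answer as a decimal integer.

10816

`offset` follows `reserved` (4 B), `count` (1 B), so it starts at offset 4 + 1 = 5 and occupies 2 bytes.
Bytes at offsets 5..6: 2A 40.
Big-endian stores the most-significant byte at the lowest address.
The bytes are already most-significant first: 0x2A40.
0x2A40 = 10816.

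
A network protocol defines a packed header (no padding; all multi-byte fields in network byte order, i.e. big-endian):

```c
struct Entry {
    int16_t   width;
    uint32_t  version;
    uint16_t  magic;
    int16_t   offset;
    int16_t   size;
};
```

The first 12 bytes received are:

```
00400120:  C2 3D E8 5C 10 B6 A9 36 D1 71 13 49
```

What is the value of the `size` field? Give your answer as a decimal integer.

`size` follows `width` (2 B), `version` (4 B), `magic` (2 B), `offset` (2 B), so it starts at offset 2 + 4 + 2 + 2 = 10 and occupies 2 bytes.
Bytes at offsets 10..11: 13 49.
Big-endian: lowest address holds the most-significant byte.
The bytes are already most-significant first: 0x1349.
0x1349 = 4937.

4937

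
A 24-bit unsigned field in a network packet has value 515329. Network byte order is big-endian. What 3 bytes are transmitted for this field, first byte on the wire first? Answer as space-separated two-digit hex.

515329 in hexadecimal, padded to 24 bits, is 0x07DD01.
Split into bytes (most-significant first): 07 DD 01.
In big-endian order the high byte comes first in memory.
So the memory order matches the most-significant-first order: 07 DD 01.

07 DD 01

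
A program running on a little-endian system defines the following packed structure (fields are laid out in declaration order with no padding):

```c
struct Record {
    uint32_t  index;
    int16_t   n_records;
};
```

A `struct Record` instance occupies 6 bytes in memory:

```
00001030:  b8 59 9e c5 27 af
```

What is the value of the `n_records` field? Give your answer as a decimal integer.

`n_records` follows `index` (4 bytes), so it starts at byte offset 4 and occupies 2 bytes.
Bytes at offsets 4..5: 27 AF.
Little-endian stores the least-significant byte at the lowest address.
Reassemble most-significant byte first: AF 27 → 0xAF27.
Top bit is set, so as a signed 16-bit value this is 0xAF27 − 2^16 = -20697.

-20697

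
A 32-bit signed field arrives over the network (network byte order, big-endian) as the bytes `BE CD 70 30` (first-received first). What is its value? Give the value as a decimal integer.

In big-endian order the high byte comes first in memory.
The bytes are already most-significant first: 0xBECD7030.
Top bit is set, so as a signed 32-bit value this is 0xBECD7030 − 2^32 = -1093832656.

-1093832656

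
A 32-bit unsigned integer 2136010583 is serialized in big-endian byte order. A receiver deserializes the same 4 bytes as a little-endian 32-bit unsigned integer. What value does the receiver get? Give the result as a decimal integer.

1475301503

2136010583 in 32-bit hexadecimal is 0x7F50EF57.
Stored big-endian, the bytes at ascending addresses are 7F 50 EF 57.
Read back as little-endian, the first byte is least significant, giving 0x57EF507F.
0x57EF507F = 1475301503.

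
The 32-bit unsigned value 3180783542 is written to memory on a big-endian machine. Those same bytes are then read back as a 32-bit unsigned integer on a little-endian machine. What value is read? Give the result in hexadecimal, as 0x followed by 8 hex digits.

3180783542 in 32-bit hexadecimal is 0xBD96E7B6.
Stored big-endian, the bytes at ascending addresses are BD 96 E7 B6.
Read back as little-endian, the first byte is least significant, giving 0xB6E796BD.

0xB6E796BD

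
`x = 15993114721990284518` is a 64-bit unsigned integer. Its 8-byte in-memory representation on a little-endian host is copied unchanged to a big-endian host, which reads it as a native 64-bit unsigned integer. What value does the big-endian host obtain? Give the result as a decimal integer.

15993114721990284518 in 64-bit hexadecimal is 0xDDF2F51AC04D14E6.
Stored little-endian, the bytes at ascending addresses are E6 14 4D C0 1A F5 F2 DD.
Read back as big-endian, the last byte is least significant, giving 0xE6144DC01AF5F2DD.
0xE6144DC01AF5F2DD = 16578961615739024093.

16578961615739024093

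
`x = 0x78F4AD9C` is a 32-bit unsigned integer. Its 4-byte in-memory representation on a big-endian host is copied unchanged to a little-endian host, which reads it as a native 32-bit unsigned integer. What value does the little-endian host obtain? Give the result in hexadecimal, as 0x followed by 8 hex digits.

0x9CADF478

Stored big-endian, the bytes at ascending addresses are 78 F4 AD 9C.
Read back as little-endian, the first byte is least significant, giving 0x9CADF478.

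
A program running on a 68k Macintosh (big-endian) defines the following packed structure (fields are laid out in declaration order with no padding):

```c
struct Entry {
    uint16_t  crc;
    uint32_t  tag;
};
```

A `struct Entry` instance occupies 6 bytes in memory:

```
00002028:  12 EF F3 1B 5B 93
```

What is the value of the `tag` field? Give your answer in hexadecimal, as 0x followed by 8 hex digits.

0xF31B5B93

`tag` follows `crc` (2 bytes), so it starts at byte offset 2 and occupies 4 bytes.
Bytes at offsets 2..5: F3 1B 5B 93.
In big-endian order the high byte comes first in memory.
The bytes are already most-significant first: 0xF31B5B93.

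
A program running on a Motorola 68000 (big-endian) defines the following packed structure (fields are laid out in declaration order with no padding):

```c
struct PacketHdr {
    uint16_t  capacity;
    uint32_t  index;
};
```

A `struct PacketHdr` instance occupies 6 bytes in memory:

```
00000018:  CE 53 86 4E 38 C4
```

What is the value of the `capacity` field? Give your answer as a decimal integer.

`capacity` is the first field, at byte offset 0, occupying 2 bytes.
Bytes at offsets 0..1: CE 53.
Big-endian: lowest address holds the most-significant byte.
The bytes are already most-significant first: 0xCE53.
0xCE53 = 52819.

52819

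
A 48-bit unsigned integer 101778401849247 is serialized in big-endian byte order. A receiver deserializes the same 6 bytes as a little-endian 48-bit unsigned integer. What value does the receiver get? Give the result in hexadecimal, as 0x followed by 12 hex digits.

101778401849247 in 48-bit hexadecimal is 0x5C91217CEF9F.
Stored big-endian, the bytes at ascending addresses are 5C 91 21 7C EF 9F.
Read back as little-endian, the first byte is least significant, giving 0x9FEF7C21915C.

0x9FEF7C21915C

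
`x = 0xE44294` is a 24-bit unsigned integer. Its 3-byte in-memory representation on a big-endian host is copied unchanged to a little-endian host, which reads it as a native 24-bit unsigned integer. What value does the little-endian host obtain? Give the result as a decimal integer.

Stored big-endian, the bytes at ascending addresses are E4 42 94.
Read back as little-endian, the first byte is least significant, giving 0x9442E4.
0x9442E4 = 9716452.

9716452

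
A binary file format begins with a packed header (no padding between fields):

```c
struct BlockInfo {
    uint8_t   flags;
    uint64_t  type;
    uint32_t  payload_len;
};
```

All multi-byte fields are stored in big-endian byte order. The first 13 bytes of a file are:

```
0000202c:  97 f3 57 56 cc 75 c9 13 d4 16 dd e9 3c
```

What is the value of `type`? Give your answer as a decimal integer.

`type` follows `flags` (1 byte), so it starts at byte offset 1 and occupies 8 bytes.
Bytes at offsets 1..8: F3 57 56 CC 75 C9 13 D4.
Big-endian: lowest address holds the most-significant byte.
The bytes are already most-significant first: 0xF35756CC75C913D4.
0xF35756CC75C913D4 = 17534579110339744724.

17534579110339744724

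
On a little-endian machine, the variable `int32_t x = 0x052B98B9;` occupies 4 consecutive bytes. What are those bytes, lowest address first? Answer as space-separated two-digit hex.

B9 98 2B 05

Split into bytes (most-significant first): 05 2B 98 B9.
In little-endian order the low byte comes first in memory.
So at ascending addresses the bytes are B9 98 2B 05.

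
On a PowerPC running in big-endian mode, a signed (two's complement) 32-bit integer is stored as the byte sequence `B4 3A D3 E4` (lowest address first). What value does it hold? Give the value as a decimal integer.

-1271213084

Big-endian: lowest address holds the most-significant byte.
The bytes are already most-significant first: 0xB43AD3E4.
Top bit is set, so as a signed 32-bit value this is 0xB43AD3E4 − 2^32 = -1271213084.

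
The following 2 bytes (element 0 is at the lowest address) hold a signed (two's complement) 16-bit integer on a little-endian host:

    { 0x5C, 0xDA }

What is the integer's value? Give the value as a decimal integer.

-9636

Little-endian stores the least-significant byte at the lowest address.
Reassemble most-significant byte first: DA 5C → 0xDA5C.
Top bit is set, so as a signed 16-bit value this is 0xDA5C − 2^16 = -9636.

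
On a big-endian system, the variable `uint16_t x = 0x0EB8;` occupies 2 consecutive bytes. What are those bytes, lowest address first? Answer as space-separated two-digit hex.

0E B8

Split into bytes (most-significant first): 0E B8.
Big-endian: lowest address holds the most-significant byte.
So the memory order matches the most-significant-first order: 0E B8.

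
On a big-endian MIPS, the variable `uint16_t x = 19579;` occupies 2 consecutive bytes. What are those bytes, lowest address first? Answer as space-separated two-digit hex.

4C 7B

19579 in hexadecimal, padded to 16 bits, is 0x4C7B.
Split into bytes (most-significant first): 4C 7B.
Big-endian stores the most-significant byte at the lowest address.
So the memory order matches the most-significant-first order: 4C 7B.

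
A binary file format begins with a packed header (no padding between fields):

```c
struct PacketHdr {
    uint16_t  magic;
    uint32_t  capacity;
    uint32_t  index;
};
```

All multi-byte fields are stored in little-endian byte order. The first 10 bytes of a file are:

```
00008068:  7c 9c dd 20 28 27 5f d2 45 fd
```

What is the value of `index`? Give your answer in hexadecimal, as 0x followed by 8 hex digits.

0xFD45D25F

`index` follows `magic` (2 B), `capacity` (4 B), so it starts at offset 2 + 4 = 6 and occupies 4 bytes.
Bytes at offsets 6..9: 5F D2 45 FD.
Little-endian stores the least-significant byte at the lowest address.
Reassemble most-significant byte first: FD 45 D2 5F → 0xFD45D25F.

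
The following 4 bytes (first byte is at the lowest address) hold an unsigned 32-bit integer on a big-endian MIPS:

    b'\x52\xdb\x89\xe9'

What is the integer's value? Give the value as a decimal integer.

1390119401

In big-endian order the high byte comes first in memory.
The bytes are already most-significant first: 0x52DB89E9.
0x52DB89E9 = 1390119401.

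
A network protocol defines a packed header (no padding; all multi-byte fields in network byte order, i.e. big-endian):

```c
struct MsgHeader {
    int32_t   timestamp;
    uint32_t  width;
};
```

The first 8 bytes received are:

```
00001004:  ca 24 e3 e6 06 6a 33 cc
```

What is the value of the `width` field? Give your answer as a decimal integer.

`width` follows `timestamp` (4 bytes), so it starts at byte offset 4 and occupies 4 bytes.
Bytes at offsets 4..7: 06 6A 33 CC.
Big-endian stores the most-significant byte at the lowest address.
The bytes are already most-significant first: 0x066A33CC.
0x066A33CC = 107623372.

107623372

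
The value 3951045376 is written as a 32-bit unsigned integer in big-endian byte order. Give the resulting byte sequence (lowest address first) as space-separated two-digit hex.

3951045376 in hexadecimal, padded to 32 bits, is 0xEB802B00.
Split into bytes (most-significant first): EB 80 2B 00.
Big-endian: lowest address holds the most-significant byte.
So the memory order matches the most-significant-first order: EB 80 2B 00.

EB 80 2B 00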